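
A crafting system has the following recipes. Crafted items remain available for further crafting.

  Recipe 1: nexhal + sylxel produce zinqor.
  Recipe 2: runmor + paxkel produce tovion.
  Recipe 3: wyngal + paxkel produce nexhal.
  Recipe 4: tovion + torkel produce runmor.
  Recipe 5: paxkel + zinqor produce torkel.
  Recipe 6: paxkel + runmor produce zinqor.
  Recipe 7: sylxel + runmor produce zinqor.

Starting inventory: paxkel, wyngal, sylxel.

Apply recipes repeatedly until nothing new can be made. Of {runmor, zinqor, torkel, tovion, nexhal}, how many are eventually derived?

wyngal + paxkel → nexhal (Recipe 3).
Using Recipe 1, nexhal and sylxel make zinqor.
Using Recipe 5, paxkel and zinqor make torkel.
runmor would need tovion and torkel (Recipe 4), but tovion is never obtained.
zinqor: reached.
torkel: reached.
tovion would need runmor and paxkel (Recipe 2), but runmor is never obtained.
nexhal: reached.
Reached: zinqor, torkel, and nexhal — 3 of the 5.

3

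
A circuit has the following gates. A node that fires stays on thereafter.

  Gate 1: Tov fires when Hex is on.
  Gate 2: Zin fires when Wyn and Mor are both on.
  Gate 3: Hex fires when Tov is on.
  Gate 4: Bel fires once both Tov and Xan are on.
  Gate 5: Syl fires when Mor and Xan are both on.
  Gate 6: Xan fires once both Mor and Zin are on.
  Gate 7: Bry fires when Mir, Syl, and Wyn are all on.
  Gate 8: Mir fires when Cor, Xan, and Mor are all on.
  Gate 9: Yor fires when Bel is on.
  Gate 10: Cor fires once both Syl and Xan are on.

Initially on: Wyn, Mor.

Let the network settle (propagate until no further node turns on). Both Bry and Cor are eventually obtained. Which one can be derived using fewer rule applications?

Cor: Gate 2: Wyn and Mor on → Zin on. Mor and Zin are on, so Xan fires (Gate 6). Mor and Xan are on, so Syl fires (Gate 5). Gate 10: Syl and Xan on → Cor on. [4 rule applications]
Bry: Gate 2: Wyn and Mor on → Zin on. Gate 6: Mor and Zin on → Xan on. Mor and Xan are on, so Syl fires (Gate 5). Gate 10: Syl and Xan on → Cor on. Gate 8: Cor, Xan, and Mor on → Mir on. Mir, Syl, and Wyn are on, so Bry fires (Gate 7). [6 rule applications]
Cor needs fewer.

Cor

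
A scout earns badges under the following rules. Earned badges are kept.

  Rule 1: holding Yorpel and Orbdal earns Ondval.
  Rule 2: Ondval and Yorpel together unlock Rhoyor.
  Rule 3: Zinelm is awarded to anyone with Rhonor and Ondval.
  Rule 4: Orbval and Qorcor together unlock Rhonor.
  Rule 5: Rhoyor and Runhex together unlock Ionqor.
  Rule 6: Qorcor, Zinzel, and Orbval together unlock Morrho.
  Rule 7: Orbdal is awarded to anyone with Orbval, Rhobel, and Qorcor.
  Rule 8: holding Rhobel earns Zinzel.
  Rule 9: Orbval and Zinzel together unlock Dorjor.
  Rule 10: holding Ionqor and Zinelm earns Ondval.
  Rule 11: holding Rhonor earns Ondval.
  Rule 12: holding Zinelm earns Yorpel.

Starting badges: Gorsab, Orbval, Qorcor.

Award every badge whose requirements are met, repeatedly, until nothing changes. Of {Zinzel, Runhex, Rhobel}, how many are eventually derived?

0

Zinzel would need Rhobel (Rule 8), but Rhobel is never earned.
No rule produces Runhex, and it is not given.
No rule produces Rhobel, and it is not given.
None of the 3 are reached.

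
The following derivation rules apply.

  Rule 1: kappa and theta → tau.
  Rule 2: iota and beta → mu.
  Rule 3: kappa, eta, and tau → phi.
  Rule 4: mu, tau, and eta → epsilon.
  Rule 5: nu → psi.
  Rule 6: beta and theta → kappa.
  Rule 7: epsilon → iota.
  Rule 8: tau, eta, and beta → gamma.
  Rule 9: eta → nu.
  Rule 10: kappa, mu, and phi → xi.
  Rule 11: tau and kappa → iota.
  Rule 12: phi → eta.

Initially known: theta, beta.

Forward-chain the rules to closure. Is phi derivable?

phi would need kappa, eta, and tau (Rule 3), but eta is never established.

No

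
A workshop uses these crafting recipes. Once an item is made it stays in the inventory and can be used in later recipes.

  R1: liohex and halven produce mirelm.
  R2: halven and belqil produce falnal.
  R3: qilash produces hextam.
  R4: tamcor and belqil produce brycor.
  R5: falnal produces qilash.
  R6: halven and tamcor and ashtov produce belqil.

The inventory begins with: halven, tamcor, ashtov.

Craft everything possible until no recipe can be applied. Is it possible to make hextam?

Using R6, halven, tamcor, and ashtov make belqil.
halven and belqil → falnal (R2).
Using R5, falnal makes qilash.
qilash → hextam (R3).

Yes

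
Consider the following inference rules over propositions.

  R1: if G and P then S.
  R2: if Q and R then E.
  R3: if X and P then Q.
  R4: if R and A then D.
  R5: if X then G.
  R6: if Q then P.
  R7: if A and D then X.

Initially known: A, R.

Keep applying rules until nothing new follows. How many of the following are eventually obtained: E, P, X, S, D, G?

3

R and A hold, so D follows (R4).
From A and D, R7 gives X.
X holds, so G follows (R5).
E would need Q and R (R2), but Q is never established.
P would need Q (R6), but Q is never established.
X: reached.
S would need G and P (R1), but P is never established.
D: reached.
G: reached.
Reached: X, D, and G — 3 of the 6.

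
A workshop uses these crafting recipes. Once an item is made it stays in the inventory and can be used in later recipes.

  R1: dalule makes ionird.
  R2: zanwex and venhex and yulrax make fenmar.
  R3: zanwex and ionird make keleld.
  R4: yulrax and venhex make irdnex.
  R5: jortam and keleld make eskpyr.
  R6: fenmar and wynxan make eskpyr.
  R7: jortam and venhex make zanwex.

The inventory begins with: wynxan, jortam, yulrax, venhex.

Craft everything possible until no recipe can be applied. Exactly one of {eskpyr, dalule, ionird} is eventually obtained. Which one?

Using R7, jortam and venhex make zanwex.
zanwex and venhex and yulrax → fenmar (R2).
fenmar and wynxan → eskpyr (R6).
ionird would need dalule (R1), but dalule is never obtained. No rule produces dalule, and it is not given.

eskpyr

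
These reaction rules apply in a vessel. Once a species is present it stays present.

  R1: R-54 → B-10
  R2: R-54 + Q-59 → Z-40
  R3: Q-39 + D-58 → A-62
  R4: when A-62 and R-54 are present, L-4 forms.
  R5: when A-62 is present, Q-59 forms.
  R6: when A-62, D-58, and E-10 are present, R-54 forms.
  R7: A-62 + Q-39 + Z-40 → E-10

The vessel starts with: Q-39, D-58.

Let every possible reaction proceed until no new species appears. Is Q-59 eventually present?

Yes

Q-39 and D-58 present → A-62 forms (R3).
A-62 present → Q-59 forms (R5).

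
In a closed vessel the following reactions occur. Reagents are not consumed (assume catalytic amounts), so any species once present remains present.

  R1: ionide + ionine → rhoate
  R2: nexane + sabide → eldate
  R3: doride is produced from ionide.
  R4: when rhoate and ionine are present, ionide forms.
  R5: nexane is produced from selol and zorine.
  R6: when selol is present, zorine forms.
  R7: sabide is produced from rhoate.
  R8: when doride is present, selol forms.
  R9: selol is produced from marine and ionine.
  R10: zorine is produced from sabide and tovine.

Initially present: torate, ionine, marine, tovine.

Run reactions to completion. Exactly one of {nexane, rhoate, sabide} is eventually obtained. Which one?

nexane

marine and ionine present → selol forms (R9).
selol present → zorine forms (R6).
selol and zorine present → nexane forms (R5).
sabide would need rhoate (R7), but rhoate never forms. rhoate would need ionide and ionine (R1), but ionide never forms.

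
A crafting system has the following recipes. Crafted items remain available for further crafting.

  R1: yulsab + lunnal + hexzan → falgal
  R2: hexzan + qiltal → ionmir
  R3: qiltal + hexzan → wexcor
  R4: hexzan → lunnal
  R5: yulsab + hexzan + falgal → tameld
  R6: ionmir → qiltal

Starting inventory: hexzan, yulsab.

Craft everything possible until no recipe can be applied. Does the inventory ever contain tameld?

Yes

hexzan → lunnal (R4).
yulsab + lunnal + hexzan → falgal (R1).
Using R5, yulsab, hexzan, and falgal make tameld.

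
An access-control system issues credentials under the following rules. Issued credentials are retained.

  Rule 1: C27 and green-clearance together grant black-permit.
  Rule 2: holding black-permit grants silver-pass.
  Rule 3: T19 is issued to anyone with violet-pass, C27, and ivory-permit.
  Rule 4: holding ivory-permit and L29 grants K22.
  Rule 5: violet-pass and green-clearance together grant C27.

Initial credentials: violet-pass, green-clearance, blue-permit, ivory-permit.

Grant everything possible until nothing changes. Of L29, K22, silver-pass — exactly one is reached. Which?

silver-pass

Holding violet-pass and green-clearance grants C27 (Rule 5).
Holding C27 and green-clearance grants black-permit (Rule 1).
Holding black-permit grants silver-pass (Rule 2).
No rule produces L29, and it is not given. K22 would need ivory-permit and L29 (Rule 4), but L29 is never granted.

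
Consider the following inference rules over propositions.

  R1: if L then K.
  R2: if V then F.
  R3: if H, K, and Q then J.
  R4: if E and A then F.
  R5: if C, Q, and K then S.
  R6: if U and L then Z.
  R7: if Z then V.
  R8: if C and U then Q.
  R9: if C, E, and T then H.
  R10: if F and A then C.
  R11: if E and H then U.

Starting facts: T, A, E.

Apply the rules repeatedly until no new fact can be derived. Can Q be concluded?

Yes

E and A hold, so F follows (R4).
F and A hold, so C follows (R10).
C, E, and T hold, so H follows (R9).
E and H hold, so U follows (R11).
From C and U, R8 gives Q.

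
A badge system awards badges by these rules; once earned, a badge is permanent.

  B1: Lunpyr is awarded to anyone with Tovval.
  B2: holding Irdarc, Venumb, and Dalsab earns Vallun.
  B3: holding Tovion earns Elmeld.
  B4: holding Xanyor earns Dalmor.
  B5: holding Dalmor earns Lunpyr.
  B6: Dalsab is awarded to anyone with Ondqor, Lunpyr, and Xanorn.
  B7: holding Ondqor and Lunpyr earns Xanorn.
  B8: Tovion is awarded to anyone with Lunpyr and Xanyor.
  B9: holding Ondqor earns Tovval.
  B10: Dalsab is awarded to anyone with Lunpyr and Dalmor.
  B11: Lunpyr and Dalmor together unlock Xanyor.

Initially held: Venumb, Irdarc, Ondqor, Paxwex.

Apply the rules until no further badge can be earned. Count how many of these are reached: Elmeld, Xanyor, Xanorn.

With Ondqor, Tovval is earned (B9).
With Tovval, Lunpyr is earned (B1).
With Ondqor and Lunpyr, Xanorn is earned (B7).
Elmeld would need Tovion (B3), but Tovion is never earned.
Xanyor would need Lunpyr and Dalmor (B11), but Dalmor is never earned.
Xanorn: reached.
Reached: Xanorn — 1 of the 3.

1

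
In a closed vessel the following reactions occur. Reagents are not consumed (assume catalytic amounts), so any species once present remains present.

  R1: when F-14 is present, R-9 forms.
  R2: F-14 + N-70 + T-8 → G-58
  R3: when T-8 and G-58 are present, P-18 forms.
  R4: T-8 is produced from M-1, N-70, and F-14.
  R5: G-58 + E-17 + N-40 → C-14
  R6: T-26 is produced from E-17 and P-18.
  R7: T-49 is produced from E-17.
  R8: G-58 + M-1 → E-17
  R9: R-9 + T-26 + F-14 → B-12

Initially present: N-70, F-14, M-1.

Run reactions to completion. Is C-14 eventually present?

No

C-14 would need G-58, E-17, and N-40 (R5), but N-40 never forms.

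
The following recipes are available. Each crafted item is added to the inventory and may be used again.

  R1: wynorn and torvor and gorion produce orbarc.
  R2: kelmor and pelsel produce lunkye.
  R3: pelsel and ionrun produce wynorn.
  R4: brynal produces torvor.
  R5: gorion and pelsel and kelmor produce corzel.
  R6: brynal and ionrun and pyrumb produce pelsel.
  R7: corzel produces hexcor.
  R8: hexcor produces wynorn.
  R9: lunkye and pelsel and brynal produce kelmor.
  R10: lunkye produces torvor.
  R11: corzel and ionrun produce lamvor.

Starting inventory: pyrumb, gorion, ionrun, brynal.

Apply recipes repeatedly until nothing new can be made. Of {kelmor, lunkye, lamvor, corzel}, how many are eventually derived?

0

kelmor would need lunkye, pelsel, and brynal (R9), but lunkye is never obtained.
lunkye would need kelmor and pelsel (R2), but kelmor is never obtained.
lamvor would need corzel and ionrun (R11), but corzel is never obtained.
corzel would need gorion, pelsel, and kelmor (R5), but kelmor is never obtained.
None of the 4 are reached.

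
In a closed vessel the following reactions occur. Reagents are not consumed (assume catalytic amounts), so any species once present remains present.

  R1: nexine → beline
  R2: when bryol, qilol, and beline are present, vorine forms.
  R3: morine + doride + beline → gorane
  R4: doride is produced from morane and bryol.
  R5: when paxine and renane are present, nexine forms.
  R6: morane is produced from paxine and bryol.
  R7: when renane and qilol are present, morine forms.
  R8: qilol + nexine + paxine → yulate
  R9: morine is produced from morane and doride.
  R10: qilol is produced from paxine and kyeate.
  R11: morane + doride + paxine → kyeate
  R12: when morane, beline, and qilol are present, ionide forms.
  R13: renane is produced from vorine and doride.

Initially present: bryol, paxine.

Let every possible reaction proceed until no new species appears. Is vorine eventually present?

No

vorine would need bryol, qilol, and beline (R2), but beline never forms.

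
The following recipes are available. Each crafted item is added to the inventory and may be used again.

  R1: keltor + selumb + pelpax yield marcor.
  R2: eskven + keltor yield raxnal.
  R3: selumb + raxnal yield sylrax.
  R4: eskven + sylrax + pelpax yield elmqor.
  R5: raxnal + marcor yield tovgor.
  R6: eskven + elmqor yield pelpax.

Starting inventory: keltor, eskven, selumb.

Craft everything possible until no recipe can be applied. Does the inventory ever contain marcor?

No

marcor would need keltor, selumb, and pelpax (R1), but pelpax is never obtained.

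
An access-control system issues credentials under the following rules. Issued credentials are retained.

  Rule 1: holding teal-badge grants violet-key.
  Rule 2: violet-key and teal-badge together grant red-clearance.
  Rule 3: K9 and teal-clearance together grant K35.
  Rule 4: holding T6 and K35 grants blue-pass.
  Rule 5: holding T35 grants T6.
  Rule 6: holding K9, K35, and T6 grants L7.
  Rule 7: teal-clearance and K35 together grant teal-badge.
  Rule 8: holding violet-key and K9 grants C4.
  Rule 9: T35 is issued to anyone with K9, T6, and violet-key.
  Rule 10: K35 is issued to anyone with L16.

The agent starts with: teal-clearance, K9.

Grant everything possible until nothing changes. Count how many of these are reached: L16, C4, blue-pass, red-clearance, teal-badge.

3

Holding K9 and teal-clearance grants K35 (Rule 3).
Holding teal-clearance and K35 grants teal-badge (Rule 7).
Holding teal-badge grants violet-key (Rule 1).
Holding violet-key and teal-badge grants red-clearance (Rule 2).
Holding violet-key and K9 grants C4 (Rule 8).
No rule produces L16, and it is not given.
C4: reached.
blue-pass would need T6 and K35 (Rule 4), but T6 is never granted.
red-clearance: reached.
teal-badge: reached.
Reached: C4, red-clearance, and teal-badge — 3 of the 5.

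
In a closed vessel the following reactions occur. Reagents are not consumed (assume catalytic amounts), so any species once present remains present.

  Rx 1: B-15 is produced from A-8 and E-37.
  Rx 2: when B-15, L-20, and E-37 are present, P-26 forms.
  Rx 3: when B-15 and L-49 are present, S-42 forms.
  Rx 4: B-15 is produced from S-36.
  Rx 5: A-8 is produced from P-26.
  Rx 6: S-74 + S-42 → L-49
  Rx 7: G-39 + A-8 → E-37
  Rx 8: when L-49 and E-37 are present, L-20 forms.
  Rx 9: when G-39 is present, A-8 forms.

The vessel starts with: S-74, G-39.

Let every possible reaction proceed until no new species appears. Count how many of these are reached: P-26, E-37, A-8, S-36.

2

G-39 present → A-8 forms (Rx 9).
G-39 and A-8 present → E-37 forms (Rx 7).
P-26 would need B-15, L-20, and E-37 (Rx 2), but L-20 never forms.
E-37: reached.
A-8: reached.
No rule produces S-36, and it is not given.
Reached: E-37 and A-8 — 2 of the 4.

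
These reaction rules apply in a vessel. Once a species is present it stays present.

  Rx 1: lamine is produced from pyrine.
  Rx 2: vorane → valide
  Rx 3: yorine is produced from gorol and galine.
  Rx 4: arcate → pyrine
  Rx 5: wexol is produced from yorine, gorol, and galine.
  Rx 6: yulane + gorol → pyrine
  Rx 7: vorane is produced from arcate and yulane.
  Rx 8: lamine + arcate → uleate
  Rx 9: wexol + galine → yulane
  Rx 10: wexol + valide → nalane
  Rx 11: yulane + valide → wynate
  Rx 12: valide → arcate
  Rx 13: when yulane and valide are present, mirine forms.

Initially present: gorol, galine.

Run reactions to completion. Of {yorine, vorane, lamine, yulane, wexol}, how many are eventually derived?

gorol and galine present → yorine forms (Rx 3).
yorine, gorol, and galine present → wexol forms (Rx 5).
wexol and galine present → yulane forms (Rx 9).
yulane and gorol present → pyrine forms (Rx 6).
pyrine present → lamine forms (Rx 1).
yorine: reached.
vorane would need arcate and yulane (Rx 7), but arcate never forms.
lamine: reached.
yulane: reached.
wexol: reached.
Reached: yorine, lamine, yulane, and wexol — 4 of the 5.

4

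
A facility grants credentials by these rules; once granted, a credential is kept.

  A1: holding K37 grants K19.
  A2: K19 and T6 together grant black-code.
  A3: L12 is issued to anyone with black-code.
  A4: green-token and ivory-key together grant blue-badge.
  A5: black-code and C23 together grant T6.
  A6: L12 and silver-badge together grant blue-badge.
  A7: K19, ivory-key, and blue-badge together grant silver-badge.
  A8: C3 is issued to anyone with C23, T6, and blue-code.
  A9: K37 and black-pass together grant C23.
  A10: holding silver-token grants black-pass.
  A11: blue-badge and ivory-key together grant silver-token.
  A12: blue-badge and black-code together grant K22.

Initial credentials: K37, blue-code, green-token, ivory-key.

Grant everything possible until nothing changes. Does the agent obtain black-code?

black-code would need K19 and T6 (A2), but T6 is never granted.

No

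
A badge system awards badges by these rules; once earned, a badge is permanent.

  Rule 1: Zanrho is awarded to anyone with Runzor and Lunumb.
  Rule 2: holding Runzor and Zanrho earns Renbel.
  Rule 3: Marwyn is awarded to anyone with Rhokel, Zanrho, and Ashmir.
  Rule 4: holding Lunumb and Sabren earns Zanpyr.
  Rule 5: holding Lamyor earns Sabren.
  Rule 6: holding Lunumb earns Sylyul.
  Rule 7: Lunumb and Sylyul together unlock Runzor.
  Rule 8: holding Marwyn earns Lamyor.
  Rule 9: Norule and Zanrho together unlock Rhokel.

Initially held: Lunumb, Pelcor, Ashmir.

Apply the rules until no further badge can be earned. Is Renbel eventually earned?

Yes

With Lunumb, Sylyul is earned (Rule 6).
With Lunumb and Sylyul, Runzor is earned (Rule 7).
With Runzor and Lunumb, Zanrho is earned (Rule 1).
With Runzor and Zanrho, Renbel is earned (Rule 2).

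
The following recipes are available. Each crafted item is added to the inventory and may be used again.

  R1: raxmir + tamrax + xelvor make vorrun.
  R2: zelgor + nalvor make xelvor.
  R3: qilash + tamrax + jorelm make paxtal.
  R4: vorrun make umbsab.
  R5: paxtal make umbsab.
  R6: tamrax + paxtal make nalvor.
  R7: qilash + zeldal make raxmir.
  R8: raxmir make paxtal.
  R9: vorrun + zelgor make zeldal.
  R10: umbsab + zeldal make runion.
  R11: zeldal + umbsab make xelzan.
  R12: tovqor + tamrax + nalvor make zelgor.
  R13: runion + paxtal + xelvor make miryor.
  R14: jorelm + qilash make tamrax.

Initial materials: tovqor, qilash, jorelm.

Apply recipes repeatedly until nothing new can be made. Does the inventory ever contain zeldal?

No

zeldal would need vorrun and zelgor (R9), but vorrun is never obtained.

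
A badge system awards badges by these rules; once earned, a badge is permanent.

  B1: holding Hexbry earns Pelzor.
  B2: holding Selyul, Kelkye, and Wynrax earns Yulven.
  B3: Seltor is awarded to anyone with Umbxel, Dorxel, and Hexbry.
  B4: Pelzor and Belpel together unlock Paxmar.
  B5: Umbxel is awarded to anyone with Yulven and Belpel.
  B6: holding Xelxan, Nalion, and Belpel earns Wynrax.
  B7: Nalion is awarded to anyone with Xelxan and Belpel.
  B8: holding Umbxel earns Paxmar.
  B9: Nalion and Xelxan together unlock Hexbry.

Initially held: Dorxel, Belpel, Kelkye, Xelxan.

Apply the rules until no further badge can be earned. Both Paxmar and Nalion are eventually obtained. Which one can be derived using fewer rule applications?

Nalion: With Xelxan and Belpel, Nalion is earned (B7). [1 rule application]
Paxmar: With Xelxan and Belpel, Nalion is earned (B7). With Nalion and Xelxan, Hexbry is earned (B9). With Hexbry, Pelzor is earned (B1). With Pelzor and Belpel, Paxmar is earned (B4). [4 rule applications]
Nalion needs fewer.

Nalion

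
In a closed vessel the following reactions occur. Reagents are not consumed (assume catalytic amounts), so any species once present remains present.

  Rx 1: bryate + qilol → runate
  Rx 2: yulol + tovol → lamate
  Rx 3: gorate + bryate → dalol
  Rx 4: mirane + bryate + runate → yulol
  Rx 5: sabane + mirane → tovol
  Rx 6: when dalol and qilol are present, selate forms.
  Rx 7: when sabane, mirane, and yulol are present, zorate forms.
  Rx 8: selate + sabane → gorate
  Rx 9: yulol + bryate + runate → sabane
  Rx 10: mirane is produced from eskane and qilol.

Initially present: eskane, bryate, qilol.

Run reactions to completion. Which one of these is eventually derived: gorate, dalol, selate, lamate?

lamate

eskane and qilol present → mirane forms (Rx 10).
bryate and qilol present → runate forms (Rx 1).
mirane, bryate, and runate present → yulol forms (Rx 4).
yulol, bryate, and runate present → sabane forms (Rx 9).
sabane and mirane present → tovol forms (Rx 5).
yulol and tovol present → lamate forms (Rx 2).
selate would need dalol and qilol (Rx 6), but dalol never forms. dalol would need gorate and bryate (Rx 3), but gorate never forms. gorate would need selate and sabane (Rx 8), but selate never forms.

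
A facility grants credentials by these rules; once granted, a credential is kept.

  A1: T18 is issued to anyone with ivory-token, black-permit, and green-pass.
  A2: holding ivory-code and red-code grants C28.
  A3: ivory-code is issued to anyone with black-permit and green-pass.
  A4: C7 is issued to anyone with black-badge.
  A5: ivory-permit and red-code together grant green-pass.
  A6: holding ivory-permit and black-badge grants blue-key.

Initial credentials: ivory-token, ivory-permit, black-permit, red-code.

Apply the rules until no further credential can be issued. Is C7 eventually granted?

C7 would need black-badge (A4), but black-badge is never granted.

No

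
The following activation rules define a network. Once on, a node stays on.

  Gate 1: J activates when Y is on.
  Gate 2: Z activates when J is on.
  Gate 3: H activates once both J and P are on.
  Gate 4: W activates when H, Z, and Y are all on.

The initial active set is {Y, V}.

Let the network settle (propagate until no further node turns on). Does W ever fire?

W would need H, Z, and Y (Gate 4), but H never turns on.

No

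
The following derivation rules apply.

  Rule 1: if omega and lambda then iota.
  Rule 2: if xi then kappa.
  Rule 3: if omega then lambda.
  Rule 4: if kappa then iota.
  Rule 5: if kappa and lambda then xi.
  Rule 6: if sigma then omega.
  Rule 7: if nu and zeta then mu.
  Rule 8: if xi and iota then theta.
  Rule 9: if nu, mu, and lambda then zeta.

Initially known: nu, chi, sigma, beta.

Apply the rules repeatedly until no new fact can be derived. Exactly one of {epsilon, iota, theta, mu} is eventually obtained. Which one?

From sigma, Rule 6 gives omega.
From omega, Rule 3 gives lambda.
omega and lambda hold, so iota follows (Rule 1).
mu would need nu and zeta (Rule 7), but zeta is never established. No rule produces epsilon, and it is not given. theta would need xi and iota (Rule 8), but xi is never established.

iota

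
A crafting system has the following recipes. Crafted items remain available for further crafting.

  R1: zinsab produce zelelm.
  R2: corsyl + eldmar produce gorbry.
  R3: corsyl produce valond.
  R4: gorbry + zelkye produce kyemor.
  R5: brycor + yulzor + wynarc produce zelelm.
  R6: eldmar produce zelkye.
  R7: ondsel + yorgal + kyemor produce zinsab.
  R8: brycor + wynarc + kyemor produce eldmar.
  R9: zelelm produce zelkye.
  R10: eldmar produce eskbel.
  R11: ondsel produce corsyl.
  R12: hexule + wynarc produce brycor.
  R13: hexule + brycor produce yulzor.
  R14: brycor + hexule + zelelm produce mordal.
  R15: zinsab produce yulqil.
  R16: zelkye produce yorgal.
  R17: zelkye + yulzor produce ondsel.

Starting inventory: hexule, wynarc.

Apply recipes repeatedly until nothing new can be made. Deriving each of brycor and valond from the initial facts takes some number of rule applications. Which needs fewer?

brycor

brycor: hexule + wynarc → brycor (R12). [1 rule application]
valond: Using R12, hexule and wynarc make brycor. hexule + brycor → yulzor (R13). brycor + yulzor + wynarc → zelelm (R5). Using R9, zelelm makes zelkye. zelkye + yulzor → ondsel (R17). Using R11, ondsel makes corsyl. corsyl → valond (R3). [7 rule applications]
brycor needs fewer.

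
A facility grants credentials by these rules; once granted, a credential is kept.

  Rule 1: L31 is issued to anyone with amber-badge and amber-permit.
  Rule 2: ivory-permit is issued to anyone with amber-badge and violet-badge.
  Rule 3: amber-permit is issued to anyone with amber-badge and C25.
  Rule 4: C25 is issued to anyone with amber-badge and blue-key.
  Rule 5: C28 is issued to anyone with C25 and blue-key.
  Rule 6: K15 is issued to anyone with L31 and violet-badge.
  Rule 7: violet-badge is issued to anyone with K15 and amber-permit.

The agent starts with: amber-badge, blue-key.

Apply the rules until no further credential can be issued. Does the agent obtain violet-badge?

No

violet-badge would need K15 and amber-permit (Rule 7), but K15 is never granted.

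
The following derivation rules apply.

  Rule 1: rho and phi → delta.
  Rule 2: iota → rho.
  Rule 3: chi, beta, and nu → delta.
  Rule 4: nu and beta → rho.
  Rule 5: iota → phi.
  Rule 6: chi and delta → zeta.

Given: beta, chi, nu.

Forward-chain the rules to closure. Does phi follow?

phi would need iota (Rule 5), but iota is never established.

No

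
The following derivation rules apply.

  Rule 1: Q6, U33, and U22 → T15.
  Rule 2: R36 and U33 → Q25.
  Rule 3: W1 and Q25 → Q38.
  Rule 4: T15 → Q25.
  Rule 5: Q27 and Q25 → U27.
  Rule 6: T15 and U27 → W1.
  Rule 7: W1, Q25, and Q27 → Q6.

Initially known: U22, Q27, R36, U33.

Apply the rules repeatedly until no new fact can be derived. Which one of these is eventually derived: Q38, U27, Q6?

From R36 and U33, Rule 2 gives Q25.
Q27 and Q25 hold, so U27 follows (Rule 5).
Q6 would need W1, Q25, and Q27 (Rule 7), but W1 is never established. Q38 would need W1 and Q25 (Rule 3), but W1 is never established.

U27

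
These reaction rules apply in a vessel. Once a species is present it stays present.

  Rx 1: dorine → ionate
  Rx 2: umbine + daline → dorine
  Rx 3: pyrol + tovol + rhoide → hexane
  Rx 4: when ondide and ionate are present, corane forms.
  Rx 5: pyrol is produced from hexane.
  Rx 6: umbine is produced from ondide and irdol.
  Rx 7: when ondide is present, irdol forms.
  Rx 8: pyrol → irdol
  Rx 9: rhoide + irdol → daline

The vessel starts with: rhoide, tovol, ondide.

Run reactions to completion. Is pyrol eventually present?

pyrol would need hexane (Rx 5), but hexane never forms.

No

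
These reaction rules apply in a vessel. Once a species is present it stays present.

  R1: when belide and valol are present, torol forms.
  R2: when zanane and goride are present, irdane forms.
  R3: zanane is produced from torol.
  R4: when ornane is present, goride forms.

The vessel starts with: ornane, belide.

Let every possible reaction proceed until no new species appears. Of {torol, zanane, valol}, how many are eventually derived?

0

torol would need belide and valol (R1), but valol never forms.
zanane would need torol (R3), but torol never forms.
No rule produces valol, and it is not given.
None of the 3 are reached.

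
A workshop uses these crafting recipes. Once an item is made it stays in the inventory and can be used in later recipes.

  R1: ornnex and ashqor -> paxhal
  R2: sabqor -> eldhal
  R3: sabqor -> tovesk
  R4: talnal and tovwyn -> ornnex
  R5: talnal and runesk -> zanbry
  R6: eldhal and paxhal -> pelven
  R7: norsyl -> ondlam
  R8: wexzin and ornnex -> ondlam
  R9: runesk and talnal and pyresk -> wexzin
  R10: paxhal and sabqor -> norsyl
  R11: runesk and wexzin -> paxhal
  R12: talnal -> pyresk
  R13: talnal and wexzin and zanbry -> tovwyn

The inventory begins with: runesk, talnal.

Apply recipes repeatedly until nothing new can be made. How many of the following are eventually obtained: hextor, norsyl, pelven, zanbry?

talnal and runesk -> zanbry (R5).
No rule produces hextor, and it is not given.
norsyl would need paxhal and sabqor (R10), but sabqor is never obtained.
pelven would need eldhal and paxhal (R6), but eldhal is never obtained.
zanbry: reached.
Reached: zanbry — 1 of the 4.

1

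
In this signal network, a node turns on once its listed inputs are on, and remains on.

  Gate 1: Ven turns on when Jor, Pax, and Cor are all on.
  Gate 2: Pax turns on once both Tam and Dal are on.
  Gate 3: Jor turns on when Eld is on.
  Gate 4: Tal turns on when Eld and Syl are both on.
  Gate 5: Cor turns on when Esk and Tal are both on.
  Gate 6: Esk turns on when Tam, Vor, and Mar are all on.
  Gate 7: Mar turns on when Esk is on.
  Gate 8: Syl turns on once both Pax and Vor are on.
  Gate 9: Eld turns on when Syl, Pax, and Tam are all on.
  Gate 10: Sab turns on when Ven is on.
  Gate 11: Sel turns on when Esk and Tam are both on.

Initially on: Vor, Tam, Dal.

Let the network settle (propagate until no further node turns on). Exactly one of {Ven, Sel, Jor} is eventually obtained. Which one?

Jor

Gate 2: Tam and Dal on → Pax on.
Gate 8: Pax and Vor on → Syl on.
Syl, Pax, and Tam are on, so Eld turns on (Gate 9).
Eld is on, so Jor turns on (Gate 3).
Sel would need Esk and Tam (Gate 11), but Esk never turns on. Ven would need Jor, Pax, and Cor (Gate 1), but Cor never turns on.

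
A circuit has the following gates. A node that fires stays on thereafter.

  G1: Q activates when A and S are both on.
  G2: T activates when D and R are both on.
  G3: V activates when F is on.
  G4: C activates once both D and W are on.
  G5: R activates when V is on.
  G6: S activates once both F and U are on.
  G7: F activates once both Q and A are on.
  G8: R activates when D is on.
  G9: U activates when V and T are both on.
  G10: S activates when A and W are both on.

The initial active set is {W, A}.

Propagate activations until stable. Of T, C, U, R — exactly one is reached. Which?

R

G10: A and W on → S on.
G1: A and S on → Q on.
Q and A are on, so F activates (G7).
G3: F on → V on.
G5: V on → R on.
C would need D and W (G4), but D never turns on. T would need D and R (G2), but D never turns on. U would need V and T (G9), but T never turns on.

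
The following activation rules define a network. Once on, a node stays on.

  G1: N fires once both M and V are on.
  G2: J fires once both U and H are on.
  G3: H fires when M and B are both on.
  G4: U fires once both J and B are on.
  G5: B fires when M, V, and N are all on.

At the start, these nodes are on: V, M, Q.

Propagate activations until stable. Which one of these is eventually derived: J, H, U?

H

G1: M and V on → N on.
M, V, and N are on, so B fires (G5).
G3: M and B on → H on.
U would need J and B (G4), but J never turns on. J would need U and H (G2), but U never turns on.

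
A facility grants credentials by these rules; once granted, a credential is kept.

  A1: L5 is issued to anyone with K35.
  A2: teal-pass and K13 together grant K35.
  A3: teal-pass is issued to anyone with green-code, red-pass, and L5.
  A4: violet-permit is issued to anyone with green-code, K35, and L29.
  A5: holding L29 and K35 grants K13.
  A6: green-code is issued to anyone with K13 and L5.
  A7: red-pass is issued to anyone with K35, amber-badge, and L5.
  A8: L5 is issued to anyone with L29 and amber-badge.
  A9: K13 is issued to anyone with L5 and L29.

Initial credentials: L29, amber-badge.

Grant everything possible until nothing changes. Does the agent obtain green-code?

Yes

Holding L29 and amber-badge grants L5 (A8).
Holding L5 and L29 grants K13 (A9).
Holding K13 and L5 grants green-code (A6).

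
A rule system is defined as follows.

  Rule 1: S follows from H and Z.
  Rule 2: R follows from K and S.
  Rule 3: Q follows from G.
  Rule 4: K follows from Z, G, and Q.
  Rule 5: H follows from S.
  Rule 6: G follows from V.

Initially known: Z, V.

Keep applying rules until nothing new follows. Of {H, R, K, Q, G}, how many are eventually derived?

3

From V, Rule 6 gives G.
From G, Rule 3 gives Q.
Z, G, and Q hold, so K follows (Rule 4).
H would need S (Rule 5), but S is never established.
R would need K and S (Rule 2), but S is never established.
K: reached.
Q: reached.
G: reached.
Reached: K, Q, and G — 3 of the 5.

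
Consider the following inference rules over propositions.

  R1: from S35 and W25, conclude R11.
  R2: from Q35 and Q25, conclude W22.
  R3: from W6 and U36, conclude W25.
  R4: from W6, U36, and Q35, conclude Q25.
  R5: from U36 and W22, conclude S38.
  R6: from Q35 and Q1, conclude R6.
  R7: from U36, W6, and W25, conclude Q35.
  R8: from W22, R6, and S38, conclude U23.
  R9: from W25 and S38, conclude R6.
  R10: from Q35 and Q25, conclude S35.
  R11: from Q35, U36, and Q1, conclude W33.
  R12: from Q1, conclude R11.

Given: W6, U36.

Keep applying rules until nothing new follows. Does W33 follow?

W33 would need Q35, U36, and Q1 (R11), but Q1 is never established.

No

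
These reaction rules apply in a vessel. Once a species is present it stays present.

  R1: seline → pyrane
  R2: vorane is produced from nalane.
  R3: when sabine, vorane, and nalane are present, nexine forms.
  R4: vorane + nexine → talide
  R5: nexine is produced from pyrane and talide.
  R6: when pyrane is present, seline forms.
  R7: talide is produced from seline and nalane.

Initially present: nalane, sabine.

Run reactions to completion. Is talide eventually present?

nalane present → vorane forms (R2).
sabine, vorane, and nalane present → nexine forms (R3).
vorane and nexine present → talide forms (R4).

Yes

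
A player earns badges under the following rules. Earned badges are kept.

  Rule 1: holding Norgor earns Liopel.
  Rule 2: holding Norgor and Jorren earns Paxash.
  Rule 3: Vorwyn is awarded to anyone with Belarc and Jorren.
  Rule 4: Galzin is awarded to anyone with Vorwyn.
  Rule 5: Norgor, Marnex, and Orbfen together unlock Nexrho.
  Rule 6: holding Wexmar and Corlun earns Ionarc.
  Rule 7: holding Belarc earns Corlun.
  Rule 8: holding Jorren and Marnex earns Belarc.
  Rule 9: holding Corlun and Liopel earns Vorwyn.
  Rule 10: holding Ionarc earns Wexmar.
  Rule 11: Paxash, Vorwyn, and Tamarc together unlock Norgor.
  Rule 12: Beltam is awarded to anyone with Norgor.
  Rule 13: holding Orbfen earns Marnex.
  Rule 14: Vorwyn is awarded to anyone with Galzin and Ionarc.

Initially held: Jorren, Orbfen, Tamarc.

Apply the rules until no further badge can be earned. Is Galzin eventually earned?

Yes

With Orbfen, Marnex is earned (Rule 13).
With Jorren and Marnex, Belarc is earned (Rule 8).
With Belarc and Jorren, Vorwyn is earned (Rule 3).
With Vorwyn, Galzin is earned (Rule 4).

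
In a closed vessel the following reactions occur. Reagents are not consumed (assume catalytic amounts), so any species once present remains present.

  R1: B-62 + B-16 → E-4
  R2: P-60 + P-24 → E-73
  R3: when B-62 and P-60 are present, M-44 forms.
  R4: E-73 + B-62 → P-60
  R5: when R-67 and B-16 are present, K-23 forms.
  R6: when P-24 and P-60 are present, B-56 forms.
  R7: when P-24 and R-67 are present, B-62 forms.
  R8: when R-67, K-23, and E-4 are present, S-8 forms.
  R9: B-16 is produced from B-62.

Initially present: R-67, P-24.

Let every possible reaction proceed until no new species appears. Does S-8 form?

Yes

P-24 and R-67 present → B-62 forms (R7).
B-62 present → B-16 forms (R9).
R-67 and B-16 present → K-23 forms (R5).
B-62 and B-16 present → E-4 forms (R1).
R-67, K-23, and E-4 present → S-8 forms (R8).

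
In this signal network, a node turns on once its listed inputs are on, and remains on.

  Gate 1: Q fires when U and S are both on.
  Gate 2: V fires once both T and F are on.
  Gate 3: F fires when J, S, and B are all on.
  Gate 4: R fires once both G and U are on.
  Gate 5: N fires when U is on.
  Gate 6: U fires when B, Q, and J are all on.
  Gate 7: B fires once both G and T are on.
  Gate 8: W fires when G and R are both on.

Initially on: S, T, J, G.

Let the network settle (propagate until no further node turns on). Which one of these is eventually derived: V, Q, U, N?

V

G and T are on, so B fires (Gate 7).
Gate 3: J, S, and B on → F on.
T and F are on, so V fires (Gate 2).
Q would need U and S (Gate 1), but U never turns on. U would need B, Q, and J (Gate 6), but Q never turns on. N would need U (Gate 5), but U never turns on.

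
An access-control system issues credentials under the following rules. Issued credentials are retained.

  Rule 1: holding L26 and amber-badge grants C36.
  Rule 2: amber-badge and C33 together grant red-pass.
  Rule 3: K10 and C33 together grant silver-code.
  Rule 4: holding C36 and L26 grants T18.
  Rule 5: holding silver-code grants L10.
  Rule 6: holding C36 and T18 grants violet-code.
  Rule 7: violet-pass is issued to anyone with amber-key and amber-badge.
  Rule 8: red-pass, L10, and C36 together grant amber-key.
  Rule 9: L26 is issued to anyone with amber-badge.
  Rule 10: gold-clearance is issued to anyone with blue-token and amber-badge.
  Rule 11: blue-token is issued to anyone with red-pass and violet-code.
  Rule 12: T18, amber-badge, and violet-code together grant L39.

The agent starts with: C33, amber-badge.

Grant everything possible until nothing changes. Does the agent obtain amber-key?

amber-key would need red-pass, L10, and C36 (Rule 8), but L10 is never granted.

No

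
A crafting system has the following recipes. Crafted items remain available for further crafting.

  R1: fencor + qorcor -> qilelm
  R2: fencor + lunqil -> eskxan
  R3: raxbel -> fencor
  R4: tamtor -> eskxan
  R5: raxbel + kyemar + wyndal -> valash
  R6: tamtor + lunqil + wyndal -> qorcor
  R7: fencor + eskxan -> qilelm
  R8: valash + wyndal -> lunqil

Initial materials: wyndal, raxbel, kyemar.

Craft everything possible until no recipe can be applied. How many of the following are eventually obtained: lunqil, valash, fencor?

raxbel + kyemar + wyndal -> valash (R5).
Using R3, raxbel makes fencor.
valash + wyndal -> lunqil (R8).
lunqil: reached.
valash: reached.
fencor: reached.
All 3 are reached.

3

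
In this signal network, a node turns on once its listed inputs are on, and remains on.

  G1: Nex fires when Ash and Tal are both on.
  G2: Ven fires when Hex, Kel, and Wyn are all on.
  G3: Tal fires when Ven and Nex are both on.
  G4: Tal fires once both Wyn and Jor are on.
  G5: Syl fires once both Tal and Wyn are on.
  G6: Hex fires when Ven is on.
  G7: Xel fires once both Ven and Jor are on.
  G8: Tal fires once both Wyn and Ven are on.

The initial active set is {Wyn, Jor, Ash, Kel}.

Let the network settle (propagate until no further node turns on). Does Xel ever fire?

No

Xel would need Ven and Jor (G7), but Ven never turns on.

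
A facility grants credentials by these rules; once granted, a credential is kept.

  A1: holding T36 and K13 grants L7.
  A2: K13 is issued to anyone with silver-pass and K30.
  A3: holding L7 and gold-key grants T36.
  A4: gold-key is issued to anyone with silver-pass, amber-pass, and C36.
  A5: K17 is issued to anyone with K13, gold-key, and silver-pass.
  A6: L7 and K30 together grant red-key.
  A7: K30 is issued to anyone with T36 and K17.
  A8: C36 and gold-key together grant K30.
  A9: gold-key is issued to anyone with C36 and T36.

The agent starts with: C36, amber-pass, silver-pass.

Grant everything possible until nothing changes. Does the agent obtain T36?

No

T36 would need L7 and gold-key (A3), but L7 is never granted.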